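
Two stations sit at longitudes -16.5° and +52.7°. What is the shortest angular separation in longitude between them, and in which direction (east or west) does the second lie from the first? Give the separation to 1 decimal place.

69.2° east

Raw difference: 52.7 − -16.5 = 69.2°.
Normalise into (−180°, 180°]: 69.2° stays 69.2°.
Positive ⇒ the second point lies to the east; separation 69.2°.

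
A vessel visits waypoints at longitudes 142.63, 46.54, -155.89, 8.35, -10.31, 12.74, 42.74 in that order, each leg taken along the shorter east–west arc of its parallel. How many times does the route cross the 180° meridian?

Leg 1: +142.63° → +46.54°, shortest Δλ = -96.09° (west) — does not cross 180°.
Leg 2: +46.54° → -155.89°, shortest Δλ = 157.57° (east) — crosses 180°.
Leg 3: -155.89° → +8.35°, shortest Δλ = 164.24° (east) — does not cross 180°.
Leg 4: +8.35° → -10.31°, shortest Δλ = -18.66° (west) — does not cross 180°.
Leg 5: -10.31° → +12.74°, shortest Δλ = 23.05° (east) — does not cross 180°.
Leg 6: +12.74° → +42.74°, shortest Δλ = 30.0° (east) — does not cross 180°.
Total crossings: 1.

1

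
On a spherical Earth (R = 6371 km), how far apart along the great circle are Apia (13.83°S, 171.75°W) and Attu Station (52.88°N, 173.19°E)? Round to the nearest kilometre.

Δλ = 173.19 − -171.75 = 344.94°; wrapped into (−180°, 180°]: -15.06°.
Δφ = 52.88 − -13.83 = 66.71°.
a = sin²(Δφ/2) + cos φ₁ · cos φ₂ · sin²(Δλ/2) = 0.312371.
c = 2·atan2(√a, √(1−a)) = 1.18612 rad → d = 6371·c ≈ 7556.77 km.

7557 km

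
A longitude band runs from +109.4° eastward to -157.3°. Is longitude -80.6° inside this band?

No

Band width going east from +109.4° to -157.3°: ((-157.3 − 109.4) mod 360) = 93.3°.
Offset of -80.6° east of the west edge: ((-80.6 − 109.4) mod 360) = 170.0°.
170.0° > 93.3° ⇒ outside.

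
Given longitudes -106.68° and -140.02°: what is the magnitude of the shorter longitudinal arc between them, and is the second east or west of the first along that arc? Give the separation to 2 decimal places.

33.34° west

Raw difference: -140.02 − -106.68 = -33.34°.
Normalise into (−180°, 180°]: -33.34° stays -33.34°.
Negative ⇒ the second point lies to the west; separation 33.34°.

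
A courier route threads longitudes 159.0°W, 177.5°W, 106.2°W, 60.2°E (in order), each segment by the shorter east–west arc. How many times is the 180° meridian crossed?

0

Leg 1: -159.0° → -177.5°, shortest Δλ = -18.5° (west) — does not cross 180°.
Leg 2: -177.5° → -106.2°, shortest Δλ = 71.3° (east) — does not cross 180°.
Leg 3: -106.2° → +60.2°, shortest Δλ = 166.4° (east) — does not cross 180°.
Total crossings: 0.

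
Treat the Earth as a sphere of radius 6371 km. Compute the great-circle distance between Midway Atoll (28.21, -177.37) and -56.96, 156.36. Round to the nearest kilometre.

9787 km

Δλ = 156.36 − -177.37 = 333.73°; wrapped into (−180°, 180°]: -26.27°.
Δφ = -56.96 − 28.21 = -85.17°.
a = sin²(Δφ/2) + cos φ₁ · cos φ₂ · sin²(Δλ/2) = 0.482712.
c = 2·atan2(√a, √(1−a)) = 1.53621 rad → d = 6371·c ≈ 9787.21 km.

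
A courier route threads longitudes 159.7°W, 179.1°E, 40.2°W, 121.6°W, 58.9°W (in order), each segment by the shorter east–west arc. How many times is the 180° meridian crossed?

2

Leg 1: -159.7° → +179.1°, shortest Δλ = -21.2° (west) — crosses 180°.
Leg 2: +179.1° → -40.2°, shortest Δλ = 140.7° (east) — crosses 180°.
Leg 3: -40.2° → -121.6°, shortest Δλ = -81.4° (west) — does not cross 180°.
Leg 4: -121.6° → -58.9°, shortest Δλ = 62.7° (east) — does not cross 180°.
Total crossings: 2.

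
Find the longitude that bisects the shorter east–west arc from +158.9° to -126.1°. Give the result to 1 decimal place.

Signed shortest Δλ from +158.9° to -126.1° is +75.0°.
Midpoint longitude = +158.9° + (+75.0°)/2 = +158.9° + 37.5° = +196.4°.
Normalise into (−180°, 180°]: -163.6°.
(The naïve average (+158.9 + -126.1)/2 = 16.4° is on the wrong side of the globe.)

-163.6°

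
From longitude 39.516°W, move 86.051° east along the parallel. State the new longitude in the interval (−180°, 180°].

46.535°E

Start at -39.516°; shift +86.051° → +46.535°.
+46.535° already lies in (−180°, 180°].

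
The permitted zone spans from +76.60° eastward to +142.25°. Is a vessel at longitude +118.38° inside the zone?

Yes

Band width going east from +76.60° to +142.25°: ((142.25 − 76.60) mod 360) = 65.65°.
Offset of +118.38° east of the west edge: ((118.38 − 76.60) mod 360) = 41.78°.
41.78° ≤ 65.65° ⇒ inside.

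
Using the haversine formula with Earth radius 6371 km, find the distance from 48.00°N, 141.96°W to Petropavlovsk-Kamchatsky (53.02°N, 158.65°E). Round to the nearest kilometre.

4114 km

Δλ = 158.65 − -141.96 = 300.61°; wrapped into (−180°, 180°]: -59.39°.
Δφ = 53.02 − 48.00 = 5.02°.
a = sin²(Δφ/2) + cos φ₁ · cos φ₂ · sin²(Δλ/2) = 0.100695.
c = 2·atan2(√a, √(1−a)) = 0.64581 rad → d = 6371·c ≈ 4114.47 km.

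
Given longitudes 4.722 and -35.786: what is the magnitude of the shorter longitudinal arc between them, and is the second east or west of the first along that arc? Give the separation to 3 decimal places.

Raw difference: -35.786 − 4.722 = -40.508°.
Normalise into (−180°, 180°]: -40.508° stays -40.508°.
Negative ⇒ the second point lies to the west; separation 40.508°.

40.508° west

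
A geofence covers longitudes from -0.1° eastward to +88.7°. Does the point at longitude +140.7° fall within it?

Band width going east from -0.1° to +88.7°: ((88.7 − -0.1) mod 360) = 88.8°.
Offset of +140.7° east of the west edge: ((140.7 − -0.1) mod 360) = 140.8°.
140.8° > 88.8° ⇒ outside.

No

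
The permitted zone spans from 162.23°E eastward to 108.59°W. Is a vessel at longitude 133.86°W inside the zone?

Band width going east from +162.23° to -108.59°: ((-108.59 − 162.23) mod 360) = 89.18°.
Offset of -133.86° east of the west edge: ((-133.86 − 162.23) mod 360) = 63.91°.
63.91° ≤ 89.18° ⇒ inside.

Yes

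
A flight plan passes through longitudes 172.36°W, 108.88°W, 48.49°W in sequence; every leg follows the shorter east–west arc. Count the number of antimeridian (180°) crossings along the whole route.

Leg 1: -172.36° → -108.88°, shortest Δλ = 63.48° (east) — does not cross 180°.
Leg 2: -108.88° → -48.49°, shortest Δλ = 60.39° (east) — does not cross 180°.
Total crossings: 0.

0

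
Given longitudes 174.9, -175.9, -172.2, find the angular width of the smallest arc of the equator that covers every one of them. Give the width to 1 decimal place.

Sort the longitudes: -175.9°, -172.2°, +174.9°.
Eastward gaps between consecutive values (wrapping around): 3.7°, 347.1°, 9.2°.
Largest gap = 347.1° ⇒ minimal covering band is its complement: 360° − 347.1° = 12.9°.
Band runs from +174.9° eastward to -172.2°, crossing the antimeridian.

12.9°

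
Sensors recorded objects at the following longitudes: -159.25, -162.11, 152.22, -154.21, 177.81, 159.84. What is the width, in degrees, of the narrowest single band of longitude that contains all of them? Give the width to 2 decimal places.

53.57°

Sort the longitudes: -162.11°, -159.25°, -154.21°, +152.22°, +159.84°, +177.81°.
Eastward gaps between consecutive values (wrapping around): 2.86°, 5.04°, 306.43°, 7.62°, 17.97°, 20.08°.
Largest gap = 306.43° ⇒ minimal covering band is its complement: 360° − 306.43° = 53.57°.
Band runs from +152.22° eastward to -154.21°, crossing the antimeridian.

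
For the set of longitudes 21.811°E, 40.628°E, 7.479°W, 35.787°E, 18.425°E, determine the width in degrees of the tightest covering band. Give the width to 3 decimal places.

48.107°

Sort the longitudes: -7.479°, +18.425°, +21.811°, +35.787°, +40.628°.
Eastward gaps between consecutive values (wrapping around): 25.904°, 3.386°, 13.976°, 4.841°, 311.893°.
Largest gap = 311.893° ⇒ minimal covering band is its complement: 360° − 311.893° = 48.107°.
Band runs from -7.479° eastward to +40.628°.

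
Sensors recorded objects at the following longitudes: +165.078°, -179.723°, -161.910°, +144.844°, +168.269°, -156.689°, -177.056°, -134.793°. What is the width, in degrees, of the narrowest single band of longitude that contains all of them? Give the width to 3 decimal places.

80.363°

Sort the longitudes: -179.723°, -177.056°, -161.910°, -156.689°, -134.793°, +144.844°, +165.078°, +168.269°.
Eastward gaps between consecutive values (wrapping around): 2.667°, 15.146°, 5.221°, 21.896°, 279.637°, 20.234°, 3.191°, 12.008°.
Largest gap = 279.637° ⇒ minimal covering band is its complement: 360° − 279.637° = 80.363°.
Band runs from +144.844° eastward to -134.793°, crossing the antimeridian.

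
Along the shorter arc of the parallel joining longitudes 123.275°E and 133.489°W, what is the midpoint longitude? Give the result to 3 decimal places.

174.893°E

Signed shortest Δλ from +123.275° to -133.489° is +103.236°.
Midpoint longitude = +123.275° + (+103.236°)/2 = +123.275° + 51.618° = +174.893°.
(The naïve average (+123.275 + -133.489)/2 = -5.107° is on the wrong side of the globe.)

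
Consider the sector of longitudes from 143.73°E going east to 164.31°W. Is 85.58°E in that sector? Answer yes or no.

Band width going east from +143.73° to -164.31°: ((-164.31 − 143.73) mod 360) = 51.96°.
Offset of +85.58° east of the west edge: ((85.58 − 143.73) mod 360) = 301.85°.
301.85° > 51.96° ⇒ outside.

No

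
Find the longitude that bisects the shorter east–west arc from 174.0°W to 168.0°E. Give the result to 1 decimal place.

Signed shortest Δλ from -174.0° to +168.0° is -18.0°.
Midpoint longitude = -174.0° + (-18.0°)/2 = -174.0° − 9.0° = -183.0°.
Normalise into (−180°, 180°]: +177.0°.
(The naïve average (-174.0 + +168.0)/2 = -3.0° is on the wrong side of the globe.)

177.0°E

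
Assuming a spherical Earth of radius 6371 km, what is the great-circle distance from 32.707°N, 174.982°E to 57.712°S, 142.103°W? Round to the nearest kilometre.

10823 km

Δλ = -142.103 − 174.982 = -317.085°; wrapped into (−180°, 180°]: 42.915°.
Δφ = -57.712 − 32.707 = -90.419°.
a = sin²(Δφ/2) + cos φ₁ · cos φ₂ · sin²(Δλ/2) = 0.563805.
c = 2·atan2(√a, √(1−a)) = 1.69875 rad → d = 6371·c ≈ 10822.77 km.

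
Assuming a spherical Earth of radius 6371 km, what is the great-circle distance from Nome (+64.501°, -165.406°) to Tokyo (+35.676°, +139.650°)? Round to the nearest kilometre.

Δλ = 139.650 − -165.406 = 305.056°; wrapped into (−180°, 180°]: -54.944°.
Δφ = 35.676 − 64.501 = -28.825°.
a = sin²(Δφ/2) + cos φ₁ · cos φ₂ · sin²(Δλ/2) = 0.136373.
c = 2·atan2(√a, √(1−a)) = 0.75648 rad → d = 6371·c ≈ 4819.55 km.

4820 km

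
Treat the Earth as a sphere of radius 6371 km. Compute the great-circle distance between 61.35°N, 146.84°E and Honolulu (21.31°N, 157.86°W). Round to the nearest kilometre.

6119 km

Δλ = -157.86 − 146.84 = -304.70°; wrapped into (−180°, 180°]: 55.30°.
Δφ = 21.31 − 61.35 = -40.04°.
a = sin²(Δφ/2) + cos φ₁ · cos φ₂ · sin²(Δλ/2) = 0.213399.
c = 2·atan2(√a, √(1−a)) = 0.96039 rad → d = 6371·c ≈ 6118.63 km.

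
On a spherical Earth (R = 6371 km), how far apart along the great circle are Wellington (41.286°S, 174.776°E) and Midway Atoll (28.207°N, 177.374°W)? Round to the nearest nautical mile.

Δλ = -177.374 − 174.776 = -352.150°; wrapped into (−180°, 180°]: 7.850°.
Δφ = 28.207 − -41.286 = 69.493°.
a = sin²(Δφ/2) + cos φ₁ · cos φ₂ · sin²(Δλ/2) = 0.327942.
c = 2·atan2(√a, √(1−a)) = 1.21950 rad → d = 6371·c ≈ 7769.43 km ≈ 4195.15 nmi.

4195 nmi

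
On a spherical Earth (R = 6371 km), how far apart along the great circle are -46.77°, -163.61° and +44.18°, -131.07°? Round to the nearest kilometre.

10605 km

Δλ = -131.07 − -163.61 = 32.54°.
Δφ = 44.18 − -46.77 = 90.95°.
a = sin²(Δφ/2) + cos φ₁ · cos φ₂ · sin²(Δλ/2) = 0.546845.
c = 2·atan2(√a, √(1−a)) = 1.66462 rad → d = 6371·c ≈ 10605.32 km.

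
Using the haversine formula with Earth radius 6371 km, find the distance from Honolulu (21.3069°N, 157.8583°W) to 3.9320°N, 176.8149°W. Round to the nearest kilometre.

Δλ = -176.8149 − -157.8583 = -18.9566°.
Δφ = 3.9320 − 21.3069 = -17.3749°.
a = sin²(Δφ/2) + cos φ₁ · cos φ₂ · sin²(Δλ/2) = 0.048019.
c = 2·atan2(√a, √(1−a)) = 0.44185 rad → d = 6371·c ≈ 2815.03 km.

2815 km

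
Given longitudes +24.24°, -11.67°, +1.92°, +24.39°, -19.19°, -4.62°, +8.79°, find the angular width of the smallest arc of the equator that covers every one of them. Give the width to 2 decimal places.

Sort the longitudes: -19.19°, -11.67°, -4.62°, +1.92°, +8.79°, +24.24°, +24.39°.
Eastward gaps between consecutive values (wrapping around): 7.52°, 7.05°, 6.54°, 6.87°, 15.45°, 0.15°, 316.42°.
Largest gap = 316.42° ⇒ minimal covering band is its complement: 360° − 316.42° = 43.58°.
Band runs from -19.19° eastward to +24.39°.

43.58°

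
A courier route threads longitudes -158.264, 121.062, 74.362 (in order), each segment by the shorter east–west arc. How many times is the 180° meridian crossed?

1

Leg 1: -158.264° → +121.062°, shortest Δλ = -80.674° (west) — crosses 180°.
Leg 2: +121.062° → +74.362°, shortest Δλ = -46.7° (west) — does not cross 180°.
Total crossings: 1.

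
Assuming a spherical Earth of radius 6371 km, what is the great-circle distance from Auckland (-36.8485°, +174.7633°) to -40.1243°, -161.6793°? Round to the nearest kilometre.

2076 km

Δλ = -161.6793 − 174.7633 = -336.4426°; wrapped into (−180°, 180°]: 23.5574°.
Δφ = -40.1243 − -36.8485 = -3.2758°.
a = sin²(Δφ/2) + cos φ₁ · cos φ₂ · sin²(Δλ/2) = 0.026314.
c = 2·atan2(√a, √(1−a)) = 0.32587 rad → d = 6371·c ≈ 2076.14 km.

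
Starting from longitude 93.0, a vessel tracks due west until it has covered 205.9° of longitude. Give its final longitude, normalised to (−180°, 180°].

-112.9°

Start at +93.0°; shift −205.9° → -112.9°.
-112.9° already lies in (−180°, 180°].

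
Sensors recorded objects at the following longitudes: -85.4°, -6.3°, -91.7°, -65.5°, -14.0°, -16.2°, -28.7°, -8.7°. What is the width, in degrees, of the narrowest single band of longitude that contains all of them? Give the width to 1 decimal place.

85.4°

Sort the longitudes: -91.7°, -85.4°, -65.5°, -28.7°, -16.2°, -14.0°, -8.7°, -6.3°.
Eastward gaps between consecutive values (wrapping around): 6.3°, 19.9°, 36.8°, 12.5°, 2.2°, 5.3°, 2.4°, 274.6°.
Largest gap = 274.6° ⇒ minimal covering band is its complement: 360° − 274.6° = 85.4°.
Band runs from -91.7° eastward to -6.3°.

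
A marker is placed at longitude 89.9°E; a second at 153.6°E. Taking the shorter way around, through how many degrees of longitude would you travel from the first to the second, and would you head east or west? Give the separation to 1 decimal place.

63.7° east

Raw difference: 153.6 − 89.9 = 63.7°.
Normalise into (−180°, 180°]: 63.7° stays 63.7°.
Positive ⇒ the second point lies to the east; separation 63.7°.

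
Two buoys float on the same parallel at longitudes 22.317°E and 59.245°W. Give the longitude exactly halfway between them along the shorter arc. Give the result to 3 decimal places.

18.464°W

Signed shortest Δλ from +22.317° to -59.245° is -81.562°.
Midpoint longitude = +22.317° + (-81.562°)/2 = +22.317° − 40.781° = -18.464°.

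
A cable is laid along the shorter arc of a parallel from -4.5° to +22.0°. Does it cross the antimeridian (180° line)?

No

Signed shortest Δλ = ((22.0 − -4.5 + 180) mod 360) − 180 = 26.5°.
Going east by 26.5° from -4.5° reaches +22.0° without touching 180°.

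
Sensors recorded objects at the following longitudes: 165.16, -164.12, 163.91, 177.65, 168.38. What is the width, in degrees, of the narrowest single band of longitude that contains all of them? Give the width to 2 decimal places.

Sort the longitudes: -164.12°, +163.91°, +165.16°, +168.38°, +177.65°.
Eastward gaps between consecutive values (wrapping around): 328.03°, 1.25°, 3.22°, 9.27°, 18.23°.
Largest gap = 328.03° ⇒ minimal covering band is its complement: 360° − 328.03° = 31.97°.
Band runs from +163.91° eastward to -164.12°, crossing the antimeridian.

31.97°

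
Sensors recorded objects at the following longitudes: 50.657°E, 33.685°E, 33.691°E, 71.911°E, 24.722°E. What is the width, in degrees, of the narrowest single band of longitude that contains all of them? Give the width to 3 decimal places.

47.189°

Sort the longitudes: +24.722°, +33.685°, +33.691°, +50.657°, +71.911°.
Eastward gaps between consecutive values (wrapping around): 8.963°, 0.006°, 16.966°, 21.254°, 312.811°.
Largest gap = 312.811° ⇒ minimal covering band is its complement: 360° − 312.811° = 47.189°.
Band runs from +24.722° eastward to +71.911°.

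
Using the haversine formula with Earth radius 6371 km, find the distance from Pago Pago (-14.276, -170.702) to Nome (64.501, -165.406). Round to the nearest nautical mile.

4736 nmi

Δλ = -165.406 − -170.702 = 5.296°.
Δφ = 64.501 − -14.276 = 78.777°.
a = sin²(Δφ/2) + cos φ₁ · cos φ₂ · sin²(Δλ/2) = 0.403576.
c = 2·atan2(√a, √(1−a)) = 1.37673 rad → d = 6371·c ≈ 8771.17 km ≈ 4736.05 nmi.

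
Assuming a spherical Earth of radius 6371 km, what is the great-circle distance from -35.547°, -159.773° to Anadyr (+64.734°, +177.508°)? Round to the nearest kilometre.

Δλ = 177.508 − -159.773 = 337.281°; wrapped into (−180°, 180°]: -22.719°.
Δφ = 64.734 − -35.547 = 100.281°.
a = sin²(Δφ/2) + cos φ₁ · cos φ₂ · sin²(Δλ/2) = 0.602711.
c = 2·atan2(√a, √(1−a)) = 1.77769 rad → d = 6371·c ≈ 11325.67 km.

11326 km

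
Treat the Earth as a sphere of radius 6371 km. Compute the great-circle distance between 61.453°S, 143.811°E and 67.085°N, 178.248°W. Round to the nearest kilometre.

14620 km

Δλ = -178.248 − 143.811 = -322.059°; wrapped into (−180°, 180°]: 37.941°.
Δφ = 67.085 − -61.453 = 128.538°.
a = sin²(Δφ/2) + cos φ₁ · cos φ₂ · sin²(Δλ/2) = 0.831180.
c = 2·atan2(√a, √(1−a)) = 2.29476 rad → d = 6371·c ≈ 14619.92 km.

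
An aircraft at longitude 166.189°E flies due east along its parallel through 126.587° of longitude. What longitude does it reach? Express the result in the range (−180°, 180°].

Start at +166.189°; shift +126.587° → +292.776°.
+292.776° lies outside (−180°, 180°]; subtract 360° → -67.224°.

67.224°W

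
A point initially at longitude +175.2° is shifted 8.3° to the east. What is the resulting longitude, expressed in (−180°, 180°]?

Start at +175.2°; shift +8.3° → +183.5°.
+183.5° lies outside (−180°, 180°]; subtract 360° → -176.5°.

-176.5°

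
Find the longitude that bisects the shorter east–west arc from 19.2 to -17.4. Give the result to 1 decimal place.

Signed shortest Δλ from +19.2° to -17.4° is -36.6°.
Midpoint longitude = +19.2° + (-36.6°)/2 = +19.2° − 18.3° = +0.9°.

+0.9°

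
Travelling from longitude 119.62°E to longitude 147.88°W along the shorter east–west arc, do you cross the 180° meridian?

Naïve |-147.88 − 119.62| = 267.5° > 180°, so the shorter arc goes the other way round — across 180°.
Signed shortest Δλ = ((-147.88 − 119.62 + 180) mod 360) − 180 = 92.5°.
Going east by 92.5° from +119.62° passes through 180° before reaching -147.88°.

Yes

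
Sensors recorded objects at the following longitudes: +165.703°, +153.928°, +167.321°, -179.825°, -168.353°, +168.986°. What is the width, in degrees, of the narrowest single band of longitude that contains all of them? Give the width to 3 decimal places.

Sort the longitudes: -179.825°, -168.353°, +153.928°, +165.703°, +167.321°, +168.986°.
Eastward gaps between consecutive values (wrapping around): 11.472°, 322.281°, 11.775°, 1.618°, 1.665°, 11.189°.
Largest gap = 322.281° ⇒ minimal covering band is its complement: 360° − 322.281° = 37.719°.
Band runs from +153.928° eastward to -168.353°, crossing the antimeridian.

37.719°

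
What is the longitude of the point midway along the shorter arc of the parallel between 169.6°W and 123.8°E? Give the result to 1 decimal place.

157.1°E

Signed shortest Δλ from -169.6° to +123.8° is -66.6°.
Midpoint longitude = -169.6° + (-66.6°)/2 = -169.6° − 33.3° = -202.9°.
Normalise into (−180°, 180°]: +157.1°.
(The naïve average (-169.6 + +123.8)/2 = -22.9° is on the wrong side of the globe.)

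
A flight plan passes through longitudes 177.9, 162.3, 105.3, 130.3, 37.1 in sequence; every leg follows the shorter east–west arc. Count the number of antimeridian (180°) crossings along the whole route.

0

Leg 1: +177.9° → +162.3°, shortest Δλ = -15.6° (west) — does not cross 180°.
Leg 2: +162.3° → +105.3°, shortest Δλ = -57.0° (west) — does not cross 180°.
Leg 3: +105.3° → +130.3°, shortest Δλ = 25.0° (east) — does not cross 180°.
Leg 4: +130.3° → +37.1°, shortest Δλ = -93.2° (west) — does not cross 180°.
Total crossings: 0.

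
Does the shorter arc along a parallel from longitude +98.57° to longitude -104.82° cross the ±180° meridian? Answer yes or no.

Yes

Naïve |-104.82 − 98.57| = 203.39° > 180°, so the shorter arc goes the other way round — across 180°.
Signed shortest Δλ = ((-104.82 − 98.57 + 180) mod 360) − 180 = 156.61°.
Going east by 156.61° from +98.57° passes through 180° before reaching -104.82°.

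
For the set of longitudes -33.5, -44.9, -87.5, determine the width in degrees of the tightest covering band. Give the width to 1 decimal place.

54.0°

Sort the longitudes: -87.5°, -44.9°, -33.5°.
Eastward gaps between consecutive values (wrapping around): 42.6°, 11.4°, 306.0°.
Largest gap = 306.0° ⇒ minimal covering band is its complement: 360° − 306.0° = 54.0°.
Band runs from -87.5° eastward to -33.5°.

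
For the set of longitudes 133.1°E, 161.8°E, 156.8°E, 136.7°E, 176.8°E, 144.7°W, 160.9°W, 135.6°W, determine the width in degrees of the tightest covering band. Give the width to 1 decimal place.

91.3°

Sort the longitudes: -160.9°, -144.7°, -135.6°, +133.1°, +136.7°, +156.8°, +161.8°, +176.8°.
Eastward gaps between consecutive values (wrapping around): 16.2°, 9.1°, 268.7°, 3.6°, 20.1°, 5.0°, 15.0°, 22.3°.
Largest gap = 268.7° ⇒ minimal covering band is its complement: 360° − 268.7° = 91.3°.
Band runs from +133.1° eastward to -135.6°, crossing the antimeridian.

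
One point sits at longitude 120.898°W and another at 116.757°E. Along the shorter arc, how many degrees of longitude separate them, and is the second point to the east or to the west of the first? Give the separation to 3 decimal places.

Raw difference: 116.757 − -120.898 = 237.655°.
Normalise into (−180°, 180°]: 237.655° − 360° = -122.345°.
Negative ⇒ the second point lies to the west; separation 122.345°.

122.345° west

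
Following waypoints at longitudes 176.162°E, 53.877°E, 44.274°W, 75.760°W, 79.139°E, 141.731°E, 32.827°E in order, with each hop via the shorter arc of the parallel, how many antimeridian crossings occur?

0

Leg 1: +176.162° → +53.877°, shortest Δλ = -122.285° (west) — does not cross 180°.
Leg 2: +53.877° → -44.274°, shortest Δλ = -98.151° (west) — does not cross 180°.
Leg 3: -44.274° → -75.760°, shortest Δλ = -31.486° (west) — does not cross 180°.
Leg 4: -75.760° → +79.139°, shortest Δλ = 154.899° (east) — does not cross 180°.
Leg 5: +79.139° → +141.731°, shortest Δλ = 62.592° (east) — does not cross 180°.
Leg 6: +141.731° → +32.827°, shortest Δλ = -108.904° (west) — does not cross 180°.
Total crossings: 0.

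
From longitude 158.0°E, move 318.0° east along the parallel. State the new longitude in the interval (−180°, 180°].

Start at +158.0°; shift +318.0° → +476.0°.
+476.0° lies outside (−180°, 180°]; subtract 360° → +116.0°.

116.0°E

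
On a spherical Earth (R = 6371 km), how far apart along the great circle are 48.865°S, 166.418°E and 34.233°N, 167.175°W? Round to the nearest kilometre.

Δλ = -167.175 − 166.418 = -333.593°; wrapped into (−180°, 180°]: 26.407°.
Δφ = 34.233 − -48.865 = 83.098°.
a = sin²(Δφ/2) + cos φ₁ · cos φ₂ · sin²(Δλ/2) = 0.468289.
c = 2·atan2(√a, √(1−a)) = 1.50733 rad → d = 6371·c ≈ 9603.21 km.

9603 km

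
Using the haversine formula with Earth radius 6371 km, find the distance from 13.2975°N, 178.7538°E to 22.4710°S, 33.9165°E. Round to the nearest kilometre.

Δλ = 33.9165 − 178.7538 = -144.8373°.
Δφ = -22.4710 − 13.2975 = -35.7685°.
a = sin²(Δφ/2) + cos φ₁ · cos φ₂ · sin²(Δλ/2) = 0.911553.
c = 2·atan2(√a, √(1−a)) = 2.53766 rad → d = 6371·c ≈ 16167.40 km.

16167 km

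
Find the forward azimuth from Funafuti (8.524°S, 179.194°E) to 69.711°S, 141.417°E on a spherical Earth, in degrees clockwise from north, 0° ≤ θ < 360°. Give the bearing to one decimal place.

Δλ = 141.417 − 179.194 = -37.777°.
θ = atan2( sin Δλ · cos φ₂ , cos φ₁ · sin φ₂ − sin φ₁ · cos φ₂ · cos Δλ )
  = atan2(-0.21242, -0.88697) = -166.532° → normalised to [0°, 360°): 193.468°.

193.5°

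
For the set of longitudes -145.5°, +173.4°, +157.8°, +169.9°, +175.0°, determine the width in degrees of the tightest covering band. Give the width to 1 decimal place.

Sort the longitudes: -145.5°, +157.8°, +169.9°, +173.4°, +175.0°.
Eastward gaps between consecutive values (wrapping around): 303.3°, 12.1°, 3.5°, 1.6°, 39.5°.
Largest gap = 303.3° ⇒ minimal covering band is its complement: 360° − 303.3° = 56.7°.
Band runs from +157.8° eastward to -145.5°, crossing the antimeridian.

56.7°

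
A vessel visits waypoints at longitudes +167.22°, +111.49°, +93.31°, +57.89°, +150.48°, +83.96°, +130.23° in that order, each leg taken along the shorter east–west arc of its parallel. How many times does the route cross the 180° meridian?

Leg 1: +167.22° → +111.49°, shortest Δλ = -55.73° (west) — does not cross 180°.
Leg 2: +111.49° → +93.31°, shortest Δλ = -18.18° (west) — does not cross 180°.
Leg 3: +93.31° → +57.89°, shortest Δλ = -35.42° (west) — does not cross 180°.
Leg 4: +57.89° → +150.48°, shortest Δλ = 92.59° (east) — does not cross 180°.
Leg 5: +150.48° → +83.96°, shortest Δλ = -66.52° (west) — does not cross 180°.
Leg 6: +83.96° → +130.23°, shortest Δλ = 46.27° (east) — does not cross 180°.
Total crossings: 0.

0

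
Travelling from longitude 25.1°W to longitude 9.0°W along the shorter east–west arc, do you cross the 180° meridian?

No

Signed shortest Δλ = ((-9.0 − -25.1 + 180) mod 360) − 180 = 16.1°.
Going east by 16.1° from -25.1° reaches -9.0° without touching 180°.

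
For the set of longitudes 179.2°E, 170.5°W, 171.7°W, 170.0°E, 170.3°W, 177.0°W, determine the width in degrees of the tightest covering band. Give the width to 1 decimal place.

Sort the longitudes: -177.0°, -171.7°, -170.5°, -170.3°, +170.0°, +179.2°.
Eastward gaps between consecutive values (wrapping around): 5.3°, 1.2°, 0.2°, 340.3°, 9.2°, 3.8°.
Largest gap = 340.3° ⇒ minimal covering band is its complement: 360° − 340.3° = 19.7°.
Band runs from +170.0° eastward to -170.3°, crossing the antimeridian.

19.7°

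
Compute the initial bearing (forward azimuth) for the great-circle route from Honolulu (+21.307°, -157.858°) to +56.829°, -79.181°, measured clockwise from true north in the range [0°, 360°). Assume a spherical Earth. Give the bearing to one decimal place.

Δλ = -79.181 − -157.858 = 78.677°.
θ = atan2( sin Δλ · cos φ₂ , cos φ₁ · sin φ₂ − sin φ₁ · cos φ₂ · cos Δλ )
  = atan2(0.53649, 0.74079) = 35.912° → normalised to [0°, 360°): 35.912°.

35.9°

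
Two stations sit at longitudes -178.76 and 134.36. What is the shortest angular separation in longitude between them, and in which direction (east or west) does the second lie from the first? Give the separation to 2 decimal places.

46.88° west

Raw difference: 134.36 − -178.76 = 313.12°.
Normalise into (−180°, 180°]: 313.12° − 360° = -46.88°.
Negative ⇒ the second point lies to the west; separation 46.88°.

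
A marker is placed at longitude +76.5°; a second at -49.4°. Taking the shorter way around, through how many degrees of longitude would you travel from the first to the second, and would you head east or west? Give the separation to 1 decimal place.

125.9° west

Raw difference: -49.4 − 76.5 = -125.9°.
Normalise into (−180°, 180°]: -125.9° stays -125.9°.
Negative ⇒ the second point lies to the west; separation 125.9°.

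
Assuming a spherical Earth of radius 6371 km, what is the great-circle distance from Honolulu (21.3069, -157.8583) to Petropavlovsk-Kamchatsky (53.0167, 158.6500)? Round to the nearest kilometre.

Δλ = 158.6500 − -157.8583 = 316.5083°; wrapped into (−180°, 180°]: -43.4917°.
Δφ = 53.0167 − 21.3069 = 31.7098°.
a = sin²(Δφ/2) + cos φ₁ · cos φ₂ · sin²(Δλ/2) = 0.151570.
c = 2·atan2(√a, √(1−a)) = 0.79979 rad → d = 6371·c ≈ 5095.44 km.

5095 km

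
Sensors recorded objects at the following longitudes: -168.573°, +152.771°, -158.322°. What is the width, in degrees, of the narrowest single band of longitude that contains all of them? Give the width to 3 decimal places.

48.907°

Sort the longitudes: -168.573°, -158.322°, +152.771°.
Eastward gaps between consecutive values (wrapping around): 10.251°, 311.093°, 38.656°.
Largest gap = 311.093° ⇒ minimal covering band is its complement: 360° − 311.093° = 48.907°.
Band runs from +152.771° eastward to -158.322°, crossing the antimeridian.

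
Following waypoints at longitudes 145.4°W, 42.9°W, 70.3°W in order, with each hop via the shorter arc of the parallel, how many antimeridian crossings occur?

Leg 1: -145.4° → -42.9°, shortest Δλ = 102.5° (east) — does not cross 180°.
Leg 2: -42.9° → -70.3°, shortest Δλ = -27.4° (west) — does not cross 180°.
Total crossings: 0.

0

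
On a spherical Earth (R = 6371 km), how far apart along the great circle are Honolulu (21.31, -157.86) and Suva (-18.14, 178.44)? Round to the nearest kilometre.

5090 km

Δλ = 178.44 − -157.86 = 336.30°; wrapped into (−180°, 180°]: -23.70°.
Δφ = -18.14 − 21.31 = -39.45°.
a = sin²(Δφ/2) + cos φ₁ · cos φ₂ · sin²(Δλ/2) = 0.151243.
c = 2·atan2(√a, √(1−a)) = 0.79887 rad → d = 6371·c ≈ 5089.63 km.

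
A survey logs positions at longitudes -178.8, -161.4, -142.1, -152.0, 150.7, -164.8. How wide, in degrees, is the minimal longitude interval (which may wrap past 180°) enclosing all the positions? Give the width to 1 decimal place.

Sort the longitudes: -178.8°, -164.8°, -161.4°, -152.0°, -142.1°, +150.7°.
Eastward gaps between consecutive values (wrapping around): 14.0°, 3.4°, 9.4°, 9.9°, 292.8°, 30.5°.
Largest gap = 292.8° ⇒ minimal covering band is its complement: 360° − 292.8° = 67.2°.
Band runs from +150.7° eastward to -142.1°, crossing the antimeridian.

67.2°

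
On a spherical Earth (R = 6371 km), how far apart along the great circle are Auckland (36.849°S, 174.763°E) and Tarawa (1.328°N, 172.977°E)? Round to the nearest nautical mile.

2294 nmi

Δλ = 172.977 − 174.763 = -1.786°.
Δφ = 1.328 − -36.849 = 38.177°.
a = sin²(Δφ/2) + cos φ₁ · cos φ₂ · sin²(Δλ/2) = 0.107142.
c = 2·atan2(√a, √(1−a)) = 0.66694 rad → d = 6371·c ≈ 4249.09 km ≈ 2294.33 nmi.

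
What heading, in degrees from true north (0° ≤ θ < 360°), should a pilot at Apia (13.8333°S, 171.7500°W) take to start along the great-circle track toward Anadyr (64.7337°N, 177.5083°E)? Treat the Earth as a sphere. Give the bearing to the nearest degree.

355°

Δλ = 177.5083 − -171.7500 = 349.2583°; wrapped into (−180°, 180°]: -10.7417°.
θ = atan2( sin Δλ · cos φ₂ , cos φ₁ · sin φ₂ − sin φ₁ · cos φ₂ · cos Δλ )
  = atan2(-0.07955, 0.97837) = -4.649° → normalised to [0°, 360°): 355.351°.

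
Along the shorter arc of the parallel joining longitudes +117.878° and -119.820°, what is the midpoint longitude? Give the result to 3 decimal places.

+179.029°

Signed shortest Δλ from +117.878° to -119.820° is +122.302°.
Midpoint longitude = +117.878° + (+122.302°)/2 = +117.878° + 61.151° = +179.029°.
(The naïve average (+117.878 + -119.820)/2 = -0.971° is on the wrong side of the globe.)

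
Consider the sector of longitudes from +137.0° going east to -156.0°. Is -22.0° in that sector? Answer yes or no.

No

Band width going east from +137.0° to -156.0°: ((-156.0 − 137.0) mod 360) = 67.0°.
Offset of -22.0° east of the west edge: ((-22.0 − 137.0) mod 360) = 201.0°.
201.0° > 67.0° ⇒ outside.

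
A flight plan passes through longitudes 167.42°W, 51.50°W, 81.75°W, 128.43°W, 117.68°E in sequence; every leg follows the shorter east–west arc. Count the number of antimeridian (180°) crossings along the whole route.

1

Leg 1: -167.42° → -51.50°, shortest Δλ = 115.92° (east) — does not cross 180°.
Leg 2: -51.50° → -81.75°, shortest Δλ = -30.25° (west) — does not cross 180°.
Leg 3: -81.75° → -128.43°, shortest Δλ = -46.68° (west) — does not cross 180°.
Leg 4: -128.43° → +117.68°, shortest Δλ = -113.89° (west) — crosses 180°.
Total crossings: 1.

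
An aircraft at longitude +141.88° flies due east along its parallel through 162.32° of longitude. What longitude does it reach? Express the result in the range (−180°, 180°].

Start at +141.88°; shift +162.32° → +304.20°.
+304.20° lies outside (−180°, 180°]; subtract 360° → -55.80°.

-55.80°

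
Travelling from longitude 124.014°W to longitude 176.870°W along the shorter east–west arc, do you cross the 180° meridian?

Signed shortest Δλ = ((-176.870 − -124.014 + 180) mod 360) − 180 = -52.856°.
Going west by 52.856° from -124.014° reaches -176.870° without touching 180°.

No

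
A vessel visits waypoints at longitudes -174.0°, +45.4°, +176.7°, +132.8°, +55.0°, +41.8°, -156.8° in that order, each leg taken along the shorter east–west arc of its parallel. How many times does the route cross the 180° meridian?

2

Leg 1: -174.0° → +45.4°, shortest Δλ = -140.6° (west) — crosses 180°.
Leg 2: +45.4° → +176.7°, shortest Δλ = 131.3° (east) — does not cross 180°.
Leg 3: +176.7° → +132.8°, shortest Δλ = -43.9° (west) — does not cross 180°.
Leg 4: +132.8° → +55.0°, shortest Δλ = -77.8° (west) — does not cross 180°.
Leg 5: +55.0° → +41.8°, shortest Δλ = -13.2° (west) — does not cross 180°.
Leg 6: +41.8° → -156.8°, shortest Δλ = 161.4° (east) — crosses 180°.
Total crossings: 2.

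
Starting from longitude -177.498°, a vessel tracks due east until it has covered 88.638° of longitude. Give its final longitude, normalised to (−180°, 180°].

Start at -177.498°; shift +88.638° → -88.860°.
-88.860° already lies in (−180°, 180°].

-88.860°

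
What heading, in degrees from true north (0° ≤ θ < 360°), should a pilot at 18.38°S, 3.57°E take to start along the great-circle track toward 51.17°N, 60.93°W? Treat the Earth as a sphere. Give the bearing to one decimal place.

Δλ = -60.93 − 3.57 = -64.50°.
θ = atan2( sin Δλ · cos φ₂ , cos φ₁ · sin φ₂ − sin φ₁ · cos φ₂ · cos Δλ )
  = atan2(-0.56593, 0.82438) = -34.469° → normalised to [0°, 360°): 325.531°.

325.5°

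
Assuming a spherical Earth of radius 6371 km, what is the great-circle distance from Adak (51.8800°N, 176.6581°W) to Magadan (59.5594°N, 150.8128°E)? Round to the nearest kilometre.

Δλ = 150.8128 − -176.6581 = 327.4709°; wrapped into (−180°, 180°]: -32.5291°.
Δφ = 59.5594 − 51.8800 = 7.6794°.
a = sin²(Δφ/2) + cos φ₁ · cos φ₂ · sin²(Δλ/2) = 0.029017.
c = 2·atan2(√a, √(1−a)) = 0.34236 rad → d = 6371·c ≈ 2181.17 km.

2181 km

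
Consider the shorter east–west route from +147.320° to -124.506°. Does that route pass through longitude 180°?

Yes

Naïve |-124.506 − 147.320| = 271.826° > 180°, so the shorter arc goes the other way round — across 180°.
Signed shortest Δλ = ((-124.506 − 147.320 + 180) mod 360) − 180 = 88.174°.
Going east by 88.174° from +147.320° passes through 180° before reaching -124.506°.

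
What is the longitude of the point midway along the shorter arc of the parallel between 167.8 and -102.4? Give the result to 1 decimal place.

Signed shortest Δλ from +167.8° to -102.4° is +89.8°.
Midpoint longitude = +167.8° + (+89.8°)/2 = +167.8° + 44.9° = +212.7°.
Normalise into (−180°, 180°]: -147.3°.
(The naïve average (+167.8 + -102.4)/2 = 32.7° is on the wrong side of the globe.)

-147.3°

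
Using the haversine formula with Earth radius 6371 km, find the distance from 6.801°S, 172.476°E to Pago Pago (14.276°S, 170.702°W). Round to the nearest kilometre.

Δλ = -170.702 − 172.476 = -343.178°; wrapped into (−180°, 180°]: 16.822°.
Δφ = -14.276 − -6.801 = -7.475°.
a = sin²(Δφ/2) + cos φ₁ · cos φ₂ · sin²(Δλ/2) = 0.024838.
c = 2·atan2(√a, √(1−a)) = 0.31652 rad → d = 6371·c ≈ 2016.57 km.

2017 km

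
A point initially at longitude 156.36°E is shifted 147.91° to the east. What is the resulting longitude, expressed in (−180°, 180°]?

Start at +156.36°; shift +147.91° → +304.27°.
+304.27° lies outside (−180°, 180°]; subtract 360° → -55.73°.

55.73°W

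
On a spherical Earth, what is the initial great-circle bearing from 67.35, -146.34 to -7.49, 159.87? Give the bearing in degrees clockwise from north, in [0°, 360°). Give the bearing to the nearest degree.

234°

Δλ = 159.87 − -146.34 = 306.21°; wrapped into (−180°, 180°]: -53.79°.
θ = atan2( sin Δλ · cos φ₂ , cos φ₁ · sin φ₂ − sin φ₁ · cos φ₂ · cos Δλ )
  = atan2(-0.79997, -0.59073) = -126.444° → normalised to [0°, 360°): 233.556°.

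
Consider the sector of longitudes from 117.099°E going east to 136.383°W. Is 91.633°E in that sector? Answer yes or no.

Band width going east from +117.099° to -136.383°: ((-136.383 − 117.099) mod 360) = 106.518°.
Offset of +91.633° east of the west edge: ((91.633 − 117.099) mod 360) = 334.534°.
334.534° > 106.518° ⇒ outside.

No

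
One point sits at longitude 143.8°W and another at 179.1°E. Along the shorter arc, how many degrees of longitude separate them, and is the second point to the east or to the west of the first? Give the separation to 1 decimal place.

Raw difference: 179.1 − -143.8 = 322.9°.
Normalise into (−180°, 180°]: 322.9° − 360° = -37.1°.
Negative ⇒ the second point lies to the west; separation 37.1°.

37.1° west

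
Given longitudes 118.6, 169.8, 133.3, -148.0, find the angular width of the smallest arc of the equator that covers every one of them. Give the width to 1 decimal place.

93.4°

Sort the longitudes: -148.0°, +118.6°, +133.3°, +169.8°.
Eastward gaps between consecutive values (wrapping around): 266.6°, 14.7°, 36.5°, 42.2°.
Largest gap = 266.6° ⇒ minimal covering band is its complement: 360° − 266.6° = 93.4°.
Band runs from +118.6° eastward to -148.0°, crossing the antimeridian.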